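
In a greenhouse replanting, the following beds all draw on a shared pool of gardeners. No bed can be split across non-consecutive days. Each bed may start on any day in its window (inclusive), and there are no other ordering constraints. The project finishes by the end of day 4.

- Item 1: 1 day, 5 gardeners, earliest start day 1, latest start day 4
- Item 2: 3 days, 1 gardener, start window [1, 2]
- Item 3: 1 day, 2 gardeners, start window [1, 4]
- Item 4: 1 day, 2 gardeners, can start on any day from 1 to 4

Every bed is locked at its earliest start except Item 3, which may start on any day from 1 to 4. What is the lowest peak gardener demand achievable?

8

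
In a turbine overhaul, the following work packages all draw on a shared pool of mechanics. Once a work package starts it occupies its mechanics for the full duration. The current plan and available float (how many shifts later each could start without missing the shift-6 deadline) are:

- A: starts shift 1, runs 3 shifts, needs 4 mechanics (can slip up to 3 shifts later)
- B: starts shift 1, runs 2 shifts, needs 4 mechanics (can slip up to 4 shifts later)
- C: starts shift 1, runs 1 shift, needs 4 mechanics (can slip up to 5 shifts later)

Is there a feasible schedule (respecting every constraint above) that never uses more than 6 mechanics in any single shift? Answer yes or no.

Schedule A@1, B@4, C@6: s1:4  s2:4  s3:4  s4:4  s5:4  s6:4 — peak 4 ≤ 6.

yes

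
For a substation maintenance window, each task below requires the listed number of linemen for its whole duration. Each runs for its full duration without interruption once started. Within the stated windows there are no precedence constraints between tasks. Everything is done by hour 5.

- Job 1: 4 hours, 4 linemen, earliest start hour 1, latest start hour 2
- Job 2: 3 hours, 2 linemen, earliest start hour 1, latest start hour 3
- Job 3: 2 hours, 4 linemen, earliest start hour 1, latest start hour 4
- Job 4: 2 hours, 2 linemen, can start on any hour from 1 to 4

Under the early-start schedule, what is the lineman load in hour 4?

At early start, hour 4 has: Job 1.
Demand: 4 = 4.

4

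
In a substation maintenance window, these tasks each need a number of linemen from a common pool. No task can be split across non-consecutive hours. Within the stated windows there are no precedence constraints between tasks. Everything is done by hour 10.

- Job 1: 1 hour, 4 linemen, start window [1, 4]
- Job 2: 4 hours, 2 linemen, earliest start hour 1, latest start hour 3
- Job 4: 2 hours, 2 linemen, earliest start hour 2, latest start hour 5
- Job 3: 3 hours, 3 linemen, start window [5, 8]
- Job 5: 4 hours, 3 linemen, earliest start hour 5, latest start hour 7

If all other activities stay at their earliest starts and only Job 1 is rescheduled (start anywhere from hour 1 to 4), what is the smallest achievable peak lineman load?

6

Job 1@1: h1:6  h2:4  h3:4  h4:2  h5:6  h6:6  h7:6  h8:3  h9:0  h10:0 → peak 6
Job 1@2: h1:2  h2:8  h3:4  h4:2  h5:6  h6:6  h7:6  h8:3  h9:0  h10:0 → peak 8
Job 1@3: h1:2  h2:4  h3:8  h4:2  h5:6  h6:6  h7:6  h8:3  h9:0  h10:0 → peak 8
Job 1@4: h1:2  h2:4  h3:4  h4:6  h5:6  h6:6  h7:6  h8:3  h9:0  h10:0 → peak 6
Best is Job 1@1, peak 6.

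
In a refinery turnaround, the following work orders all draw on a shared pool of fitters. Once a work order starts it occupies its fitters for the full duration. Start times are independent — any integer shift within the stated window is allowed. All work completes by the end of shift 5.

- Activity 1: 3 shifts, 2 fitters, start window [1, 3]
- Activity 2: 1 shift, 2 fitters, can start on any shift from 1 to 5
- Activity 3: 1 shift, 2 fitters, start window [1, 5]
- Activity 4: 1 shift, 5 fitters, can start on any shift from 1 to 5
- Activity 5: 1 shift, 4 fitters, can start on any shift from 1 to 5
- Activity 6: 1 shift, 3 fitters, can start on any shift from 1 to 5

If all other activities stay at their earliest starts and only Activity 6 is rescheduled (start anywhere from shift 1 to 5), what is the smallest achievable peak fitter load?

15

Activity 6@1: s1:18  s2:2  s3:2  s4:0  s5:0 → peak 18
Activity 6@2: s1:15  s2:5  s3:2  s4:0  s5:0 → peak 15
Activity 6@3: s1:15  s2:2  s3:5  s4:0  s5:0 → peak 15
Activity 6@4: s1:15  s2:2  s3:2  s4:3  s5:0 → peak 15
Activity 6@5: s1:15  s2:2  s3:2  s4:0  s5:3 → peak 15
Best is Activity 6@2, peak 15.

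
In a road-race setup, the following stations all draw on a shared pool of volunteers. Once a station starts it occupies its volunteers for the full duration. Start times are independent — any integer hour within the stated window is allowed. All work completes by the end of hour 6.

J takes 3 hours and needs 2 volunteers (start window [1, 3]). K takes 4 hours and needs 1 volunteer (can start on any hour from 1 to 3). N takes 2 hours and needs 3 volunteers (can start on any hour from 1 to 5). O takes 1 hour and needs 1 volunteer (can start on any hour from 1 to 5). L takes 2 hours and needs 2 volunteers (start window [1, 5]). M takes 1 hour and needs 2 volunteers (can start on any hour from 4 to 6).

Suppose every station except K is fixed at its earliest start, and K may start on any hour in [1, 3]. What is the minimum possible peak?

8

K@1: h1:9  h2:8  h3:3  h4:3  h5:0  h6:0 → peak 9
K@2: h1:8  h2:8  h3:3  h4:3  h5:1  h6:0 → peak 8
K@3: h1:8  h2:7  h3:3  h4:3  h5:1  h6:1 → peak 8
Best is K@2, peak 8.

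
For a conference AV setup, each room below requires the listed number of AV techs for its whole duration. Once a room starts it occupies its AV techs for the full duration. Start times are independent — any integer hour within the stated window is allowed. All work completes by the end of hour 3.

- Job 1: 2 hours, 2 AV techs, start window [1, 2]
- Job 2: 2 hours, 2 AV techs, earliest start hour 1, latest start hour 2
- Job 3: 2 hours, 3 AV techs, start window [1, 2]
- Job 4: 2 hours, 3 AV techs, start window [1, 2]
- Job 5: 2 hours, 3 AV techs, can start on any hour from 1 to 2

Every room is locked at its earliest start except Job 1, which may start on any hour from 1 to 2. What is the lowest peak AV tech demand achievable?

13

Job 1@1: h1:13  h2:13  h3:0 → peak 13
Job 1@2: h1:11  h2:13  h3:2 → peak 13
Best is Job 1@1, peak 13.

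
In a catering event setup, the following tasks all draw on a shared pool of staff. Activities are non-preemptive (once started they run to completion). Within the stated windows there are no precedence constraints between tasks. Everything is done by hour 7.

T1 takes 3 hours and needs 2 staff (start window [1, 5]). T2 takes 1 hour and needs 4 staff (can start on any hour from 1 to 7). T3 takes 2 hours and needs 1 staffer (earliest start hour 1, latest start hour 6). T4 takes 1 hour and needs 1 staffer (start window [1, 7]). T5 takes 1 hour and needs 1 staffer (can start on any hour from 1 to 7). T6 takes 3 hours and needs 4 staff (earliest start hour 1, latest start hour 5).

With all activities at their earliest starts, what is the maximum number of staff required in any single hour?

Early-start schedule: T1@1, T2@1, T3@1, T4@1, T5@1, T6@1.
Load per hour: hour 1: 13, hour 2: 7, hour 3: 6, hour 4: 0, hour 5: 0, hour 6: 0, hour 7: 0.
Peak is 13.

13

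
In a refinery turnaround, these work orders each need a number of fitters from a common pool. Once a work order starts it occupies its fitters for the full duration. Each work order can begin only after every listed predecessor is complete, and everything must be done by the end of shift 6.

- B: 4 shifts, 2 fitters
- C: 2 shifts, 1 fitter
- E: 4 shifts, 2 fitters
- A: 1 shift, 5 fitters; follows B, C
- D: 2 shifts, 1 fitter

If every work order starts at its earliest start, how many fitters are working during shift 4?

4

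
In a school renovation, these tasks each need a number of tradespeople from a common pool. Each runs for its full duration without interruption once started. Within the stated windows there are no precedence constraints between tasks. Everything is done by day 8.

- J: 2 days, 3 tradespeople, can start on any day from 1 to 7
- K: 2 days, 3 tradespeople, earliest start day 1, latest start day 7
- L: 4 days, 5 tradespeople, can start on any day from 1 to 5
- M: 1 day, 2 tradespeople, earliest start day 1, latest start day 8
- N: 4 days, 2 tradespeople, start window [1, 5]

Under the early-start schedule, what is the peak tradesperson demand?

15

Early-start schedule: J@1, K@1, L@1, M@1, N@1.
Load per day: day 1: 15, day 2: 13, day 3: 7, day 4: 7, day 5: 0, day 6: 0, day 7: 0, day 8: 0.
Peak is 15.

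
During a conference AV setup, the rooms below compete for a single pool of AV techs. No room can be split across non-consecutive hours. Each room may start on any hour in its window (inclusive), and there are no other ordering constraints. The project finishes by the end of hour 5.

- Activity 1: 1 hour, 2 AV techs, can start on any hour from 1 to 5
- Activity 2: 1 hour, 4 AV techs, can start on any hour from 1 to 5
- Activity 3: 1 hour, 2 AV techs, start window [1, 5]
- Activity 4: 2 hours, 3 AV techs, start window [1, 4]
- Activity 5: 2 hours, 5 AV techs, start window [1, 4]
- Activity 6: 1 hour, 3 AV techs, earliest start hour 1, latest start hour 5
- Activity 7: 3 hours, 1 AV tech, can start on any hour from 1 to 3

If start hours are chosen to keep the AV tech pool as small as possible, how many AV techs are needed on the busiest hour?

6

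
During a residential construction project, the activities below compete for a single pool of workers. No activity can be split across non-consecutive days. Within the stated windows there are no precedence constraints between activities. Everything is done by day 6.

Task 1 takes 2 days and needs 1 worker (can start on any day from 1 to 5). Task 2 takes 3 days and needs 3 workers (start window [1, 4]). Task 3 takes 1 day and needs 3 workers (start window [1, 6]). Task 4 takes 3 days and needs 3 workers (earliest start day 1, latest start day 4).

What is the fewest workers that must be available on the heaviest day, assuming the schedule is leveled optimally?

Early-start (Task 1@1, Task 2@1, Task 3@1, Task 4@1) gives peak 10: d1:10  d2:7  d3:6  d4:0  d5:0  d6:0.
Shift Task 3→3, Task 4→4.
Schedule Task 1@1, Task 2@1, Task 3@3, Task 4@4: d1:4  d2:4  d3:6  d4:3  d5:3  d6:3 — peak 6.

6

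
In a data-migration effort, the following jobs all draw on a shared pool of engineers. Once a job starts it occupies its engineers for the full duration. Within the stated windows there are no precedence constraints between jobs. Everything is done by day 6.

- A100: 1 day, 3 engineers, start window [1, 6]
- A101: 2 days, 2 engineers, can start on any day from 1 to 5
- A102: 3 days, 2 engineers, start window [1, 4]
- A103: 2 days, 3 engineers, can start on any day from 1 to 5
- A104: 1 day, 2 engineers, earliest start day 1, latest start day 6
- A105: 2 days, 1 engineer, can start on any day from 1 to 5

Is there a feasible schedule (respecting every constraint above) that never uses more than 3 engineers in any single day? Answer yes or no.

Total engineer-days = 23; over 6 days the average is 23/6 > 3, so some day must exceed 3.

no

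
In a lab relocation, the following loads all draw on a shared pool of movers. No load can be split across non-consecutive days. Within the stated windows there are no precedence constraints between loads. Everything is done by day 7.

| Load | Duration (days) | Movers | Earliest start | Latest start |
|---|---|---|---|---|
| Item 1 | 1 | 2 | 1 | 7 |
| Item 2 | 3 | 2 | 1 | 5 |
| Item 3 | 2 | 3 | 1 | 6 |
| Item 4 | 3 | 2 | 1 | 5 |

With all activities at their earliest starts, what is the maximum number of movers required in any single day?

9

Early-start schedule: Item 1@1, Item 2@1, Item 3@1, Item 4@1.
Load per day: day 1: 9, day 2: 7, day 3: 4, day 4: 0, day 5: 0, day 6: 0, day 7: 0.
Peak is 9.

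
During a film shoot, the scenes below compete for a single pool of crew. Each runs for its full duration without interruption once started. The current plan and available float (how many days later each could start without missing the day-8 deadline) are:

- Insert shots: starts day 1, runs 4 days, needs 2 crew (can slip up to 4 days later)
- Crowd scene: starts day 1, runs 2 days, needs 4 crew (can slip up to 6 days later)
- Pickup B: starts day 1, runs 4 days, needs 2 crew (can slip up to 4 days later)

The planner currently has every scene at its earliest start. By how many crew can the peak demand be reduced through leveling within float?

4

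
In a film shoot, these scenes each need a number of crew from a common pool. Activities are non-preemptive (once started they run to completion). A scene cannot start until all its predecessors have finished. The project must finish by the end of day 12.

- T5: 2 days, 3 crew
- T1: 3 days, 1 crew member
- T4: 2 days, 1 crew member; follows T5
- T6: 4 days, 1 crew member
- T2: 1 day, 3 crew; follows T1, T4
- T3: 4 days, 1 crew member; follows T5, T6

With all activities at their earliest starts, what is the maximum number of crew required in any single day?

5

Early-start schedule: T5@1, T1@1, T4@3, T6@1, T2@5, T3@5.
Load per day: day 1: 5, day 2: 5, day 3: 3, day 4: 2, day 5: 4, day 6: 1, day 7: 1, day 8: 1, day 9: 0, day 10: 0, day 11: 0, day 12: 0.
Peak is 5.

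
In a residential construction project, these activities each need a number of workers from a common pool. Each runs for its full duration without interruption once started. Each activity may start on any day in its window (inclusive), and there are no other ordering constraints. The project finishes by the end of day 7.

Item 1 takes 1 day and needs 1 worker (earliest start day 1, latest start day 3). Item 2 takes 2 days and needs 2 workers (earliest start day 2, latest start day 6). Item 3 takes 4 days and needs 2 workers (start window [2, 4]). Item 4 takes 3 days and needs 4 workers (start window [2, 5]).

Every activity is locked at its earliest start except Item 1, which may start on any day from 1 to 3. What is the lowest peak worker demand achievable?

8

Item 1@1: d1:1  d2:8  d3:8  d4:6  d5:2  d6:0  d7:0 → peak 8
Item 1@2: d1:0  d2:9  d3:8  d4:6  d5:2  d6:0  d7:0 → peak 9
Item 1@3: d1:0  d2:8  d3:9  d4:6  d5:2  d6:0  d7:0 → peak 9
Best is Item 1@1, peak 8.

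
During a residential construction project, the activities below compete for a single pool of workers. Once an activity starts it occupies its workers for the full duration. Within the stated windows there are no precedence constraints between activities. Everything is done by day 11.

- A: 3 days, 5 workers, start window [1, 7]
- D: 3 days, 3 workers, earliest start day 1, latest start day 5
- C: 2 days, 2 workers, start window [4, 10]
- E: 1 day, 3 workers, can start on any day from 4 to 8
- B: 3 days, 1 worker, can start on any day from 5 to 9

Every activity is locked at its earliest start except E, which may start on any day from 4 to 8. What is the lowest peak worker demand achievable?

8

E@4: d1:8  d2:8  d3:8  d4:5  d5:3  d6:1  d7:1  d8:0  d9:0  d10:0  d11:0 → peak 8
E@5: d1:8  d2:8  d3:8  d4:2  d5:6  d6:1  d7:1  d8:0  d9:0  d10:0  d11:0 → peak 8
E@6: d1:8  d2:8  d3:8  d4:2  d5:3  d6:4  d7:1  d8:0  d9:0  d10:0  d11:0 → peak 8
E@7: d1:8  d2:8  d3:8  d4:2  d5:3  d6:1  d7:4  d8:0  d9:0  d10:0  d11:0 → peak 8
E@8: d1:8  d2:8  d3:8  d4:2  d5:3  d6:1  d7:1  d8:3  d9:0  d10:0  d11:0 → peak 8
Best is E@4, peak 8.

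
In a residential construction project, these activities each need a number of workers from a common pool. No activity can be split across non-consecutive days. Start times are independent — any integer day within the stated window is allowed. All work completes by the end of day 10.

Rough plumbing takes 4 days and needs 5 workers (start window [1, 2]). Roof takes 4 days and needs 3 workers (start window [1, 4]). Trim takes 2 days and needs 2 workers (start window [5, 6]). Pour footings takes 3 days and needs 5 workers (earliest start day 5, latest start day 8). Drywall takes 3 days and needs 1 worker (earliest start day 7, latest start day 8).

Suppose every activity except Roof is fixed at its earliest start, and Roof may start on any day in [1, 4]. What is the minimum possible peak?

Roof@1: d1:8  d2:8  d3:8  d4:8  d5:7  d6:7  d7:6  d8:1  d9:1  d10:0 → peak 8
Roof@2: d1:5  d2:8  d3:8  d4:8  d5:10  d6:7  d7:6  d8:1  d9:1  d10:0 → peak 10
Roof@3: d1:5  d2:5  d3:8  d4:8  d5:10  d6:10  d7:6  d8:1  d9:1  d10:0 → peak 10
Roof@4: d1:5  d2:5  d3:5  d4:8  d5:10  d6:10  d7:9  d8:1  d9:1  d10:0 → peak 10
Best is Roof@1, peak 8.

8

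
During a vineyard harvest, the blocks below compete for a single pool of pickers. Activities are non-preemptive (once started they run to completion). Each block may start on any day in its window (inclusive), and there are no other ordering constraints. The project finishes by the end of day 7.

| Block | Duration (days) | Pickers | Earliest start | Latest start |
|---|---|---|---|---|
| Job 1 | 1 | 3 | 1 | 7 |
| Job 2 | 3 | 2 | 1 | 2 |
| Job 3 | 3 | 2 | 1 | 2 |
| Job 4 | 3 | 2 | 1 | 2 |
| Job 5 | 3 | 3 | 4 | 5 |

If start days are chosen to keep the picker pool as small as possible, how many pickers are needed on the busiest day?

6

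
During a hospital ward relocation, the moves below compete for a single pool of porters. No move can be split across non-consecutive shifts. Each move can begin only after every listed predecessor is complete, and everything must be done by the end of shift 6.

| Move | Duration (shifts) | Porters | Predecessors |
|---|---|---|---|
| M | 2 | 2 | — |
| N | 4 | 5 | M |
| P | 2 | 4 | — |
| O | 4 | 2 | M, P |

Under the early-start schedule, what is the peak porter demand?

Early-start schedule: M@1, N@3, P@1, O@3.
Load per shift: shift 1: 6, shift 2: 6, shift 3: 7, shift 4: 7, shift 5: 7, shift 6: 7.
Peak is 7.

7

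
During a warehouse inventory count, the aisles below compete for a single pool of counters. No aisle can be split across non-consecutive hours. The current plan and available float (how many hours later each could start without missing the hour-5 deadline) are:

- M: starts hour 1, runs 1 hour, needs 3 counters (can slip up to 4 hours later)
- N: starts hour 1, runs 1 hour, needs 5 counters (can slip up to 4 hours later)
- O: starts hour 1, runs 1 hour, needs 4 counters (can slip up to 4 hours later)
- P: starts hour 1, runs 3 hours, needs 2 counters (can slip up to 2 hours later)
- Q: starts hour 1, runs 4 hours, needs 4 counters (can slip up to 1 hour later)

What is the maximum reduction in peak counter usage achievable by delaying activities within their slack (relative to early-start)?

10

Early-start peak: h1:18  h2:6  h3:6  h4:4  h5:0 ⇒ 18.
Leveled (M@1, N@1, O@2, P@3, Q@2): h1:8  h2:8  h3:6  h4:6  h5:6 ⇒ 8.
Reduction 18 − 8 = 10.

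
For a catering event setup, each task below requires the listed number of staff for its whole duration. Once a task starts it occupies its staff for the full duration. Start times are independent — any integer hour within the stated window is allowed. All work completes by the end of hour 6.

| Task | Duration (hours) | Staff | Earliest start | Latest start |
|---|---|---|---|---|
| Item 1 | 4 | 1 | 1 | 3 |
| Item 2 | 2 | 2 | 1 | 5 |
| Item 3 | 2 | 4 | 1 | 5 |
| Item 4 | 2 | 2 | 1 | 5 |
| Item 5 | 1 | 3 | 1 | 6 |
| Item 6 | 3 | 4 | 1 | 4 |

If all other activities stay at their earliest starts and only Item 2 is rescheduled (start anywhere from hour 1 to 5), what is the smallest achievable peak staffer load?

Item 2@1: h1:16  h2:13  h3:5  h4:1  h5:0  h6:0 → peak 16
Item 2@2: h1:14  h2:13  h3:7  h4:1  h5:0  h6:0 → peak 14
Item 2@3: h1:14  h2:11  h3:7  h4:3  h5:0  h6:0 → peak 14
Item 2@4: h1:14  h2:11  h3:5  h4:3  h5:2  h6:0 → peak 14
Item 2@5: h1:14  h2:11  h3:5  h4:1  h5:2  h6:2 → peak 14
Best is Item 2@2, peak 14.

14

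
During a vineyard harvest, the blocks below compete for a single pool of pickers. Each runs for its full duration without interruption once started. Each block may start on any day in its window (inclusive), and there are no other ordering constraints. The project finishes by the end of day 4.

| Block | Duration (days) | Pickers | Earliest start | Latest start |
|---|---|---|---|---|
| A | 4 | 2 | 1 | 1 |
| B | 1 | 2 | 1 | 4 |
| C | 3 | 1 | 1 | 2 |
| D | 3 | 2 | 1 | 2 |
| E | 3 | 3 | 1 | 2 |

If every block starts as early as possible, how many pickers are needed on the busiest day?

10

Early-start schedule: A@1, B@1, C@1, D@1, E@1.
Load per day: day 1: 10, day 2: 8, day 3: 8, day 4: 2.
Peak is 10.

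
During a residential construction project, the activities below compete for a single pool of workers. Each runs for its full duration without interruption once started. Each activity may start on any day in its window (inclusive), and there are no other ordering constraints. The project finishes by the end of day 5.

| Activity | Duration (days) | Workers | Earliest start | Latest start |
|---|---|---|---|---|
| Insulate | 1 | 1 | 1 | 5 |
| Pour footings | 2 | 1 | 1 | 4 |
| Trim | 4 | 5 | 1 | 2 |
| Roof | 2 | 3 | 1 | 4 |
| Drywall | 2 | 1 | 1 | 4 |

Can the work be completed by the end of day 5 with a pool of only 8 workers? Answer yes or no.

Schedule Insulate@1, Pour footings@1, Trim@1, Roof@3, Drywall@1: d1:8  d2:7  d3:8  d4:8  d5:0 — peak 8 ≤ 8.

yes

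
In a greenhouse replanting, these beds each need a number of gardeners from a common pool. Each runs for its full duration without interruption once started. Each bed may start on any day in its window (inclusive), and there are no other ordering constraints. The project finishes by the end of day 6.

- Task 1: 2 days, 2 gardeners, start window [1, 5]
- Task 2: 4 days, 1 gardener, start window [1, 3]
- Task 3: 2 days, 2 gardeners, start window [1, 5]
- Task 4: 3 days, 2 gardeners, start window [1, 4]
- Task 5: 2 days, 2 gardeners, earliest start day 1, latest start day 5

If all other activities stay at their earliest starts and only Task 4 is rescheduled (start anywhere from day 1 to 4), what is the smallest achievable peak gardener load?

Task 4@1: d1:9  d2:9  d3:3  d4:1  d5:0  d6:0 → peak 9
Task 4@2: d1:7  d2:9  d3:3  d4:3  d5:0  d6:0 → peak 9
Task 4@3: d1:7  d2:7  d3:3  d4:3  d5:2  d6:0 → peak 7
Task 4@4: d1:7  d2:7  d3:1  d4:3  d5:2  d6:2 → peak 7
Best is Task 4@3, peak 7.

7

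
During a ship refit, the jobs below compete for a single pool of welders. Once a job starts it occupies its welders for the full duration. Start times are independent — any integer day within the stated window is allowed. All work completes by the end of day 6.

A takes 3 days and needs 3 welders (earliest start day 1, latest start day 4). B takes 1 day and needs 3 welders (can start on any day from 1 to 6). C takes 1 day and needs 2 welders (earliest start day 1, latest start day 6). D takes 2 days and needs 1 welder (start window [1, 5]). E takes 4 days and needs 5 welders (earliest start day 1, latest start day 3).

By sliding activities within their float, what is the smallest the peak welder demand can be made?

Early-start (A@1, B@1, C@1, D@1, E@1) gives peak 14: d1:14  d2:9  d3:8  d4:5  d5:0  d6:0.
Shift D→4, E→2.
Schedule A@1, B@1, C@1, D@4, E@2: d1:8  d2:8  d3:8  d4:6  d5:6  d6:0 — peak 8.

8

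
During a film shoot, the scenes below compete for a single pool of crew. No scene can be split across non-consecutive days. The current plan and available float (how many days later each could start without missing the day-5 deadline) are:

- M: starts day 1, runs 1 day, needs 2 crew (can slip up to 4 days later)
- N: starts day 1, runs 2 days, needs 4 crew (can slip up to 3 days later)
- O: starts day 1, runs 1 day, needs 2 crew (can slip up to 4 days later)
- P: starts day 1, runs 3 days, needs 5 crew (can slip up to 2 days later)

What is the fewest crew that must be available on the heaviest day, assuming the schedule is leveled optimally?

Early-start (M@1, N@1, O@1, P@1) gives peak 13: d1:13  d2:9  d3:5  d4:0  d5:0.
Shift O→2, P→3.
Schedule M@1, N@1, O@2, P@3: d1:6  d2:6  d3:5  d4:5  d5:5 — peak 6.
Total crew member-days = 27 over 5 days ⇒ peak ≥ ⌈27/5⌉ = 6, so 6 is optimal.

6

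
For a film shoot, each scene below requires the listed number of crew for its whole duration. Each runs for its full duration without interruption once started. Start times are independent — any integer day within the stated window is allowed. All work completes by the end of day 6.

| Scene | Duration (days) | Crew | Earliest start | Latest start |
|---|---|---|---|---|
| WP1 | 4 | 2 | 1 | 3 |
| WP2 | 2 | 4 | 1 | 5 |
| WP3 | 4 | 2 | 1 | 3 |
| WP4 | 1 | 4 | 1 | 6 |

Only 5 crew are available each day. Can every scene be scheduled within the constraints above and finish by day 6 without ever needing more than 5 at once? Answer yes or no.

no

The minimum achievable peak is 6; 5 < 6, so no feasible schedule stays within the cap.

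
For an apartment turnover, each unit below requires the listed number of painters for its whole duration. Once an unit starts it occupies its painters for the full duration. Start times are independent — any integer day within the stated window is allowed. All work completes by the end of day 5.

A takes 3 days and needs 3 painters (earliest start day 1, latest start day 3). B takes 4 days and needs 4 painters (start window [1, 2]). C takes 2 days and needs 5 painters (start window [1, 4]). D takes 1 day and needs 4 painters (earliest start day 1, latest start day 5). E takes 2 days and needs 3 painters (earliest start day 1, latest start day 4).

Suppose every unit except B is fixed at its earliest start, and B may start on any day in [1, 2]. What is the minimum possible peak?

15

B@1: d1:19  d2:15  d3:7  d4:4  d5:0 → peak 19
B@2: d1:15  d2:15  d3:7  d4:4  d5:4 → peak 15
Best is B@2, peak 15.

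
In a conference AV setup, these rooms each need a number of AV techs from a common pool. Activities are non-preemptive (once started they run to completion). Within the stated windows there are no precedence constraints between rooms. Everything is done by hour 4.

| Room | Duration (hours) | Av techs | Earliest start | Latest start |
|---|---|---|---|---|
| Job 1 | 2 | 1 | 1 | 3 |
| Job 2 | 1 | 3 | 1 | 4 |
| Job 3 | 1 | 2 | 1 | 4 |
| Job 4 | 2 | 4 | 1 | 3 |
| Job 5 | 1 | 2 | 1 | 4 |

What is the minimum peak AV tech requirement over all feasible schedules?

5

Early-start (Job 1@1, Job 2@1, Job 3@1, Job 4@1, Job 5@1) gives peak 12: h1:12  h2:5  h3:0  h4:0.
Shift Job 3→2, Job 4→3, Job 5→2.
Schedule Job 1@1, Job 2@1, Job 3@2, Job 4@3, Job 5@2: h1:4  h2:5  h3:4  h4:4 — peak 5.
Total AV tech-hours = 17 over 4 hours ⇒ peak ≥ ⌈17/4⌉ = 5, so 5 is optimal.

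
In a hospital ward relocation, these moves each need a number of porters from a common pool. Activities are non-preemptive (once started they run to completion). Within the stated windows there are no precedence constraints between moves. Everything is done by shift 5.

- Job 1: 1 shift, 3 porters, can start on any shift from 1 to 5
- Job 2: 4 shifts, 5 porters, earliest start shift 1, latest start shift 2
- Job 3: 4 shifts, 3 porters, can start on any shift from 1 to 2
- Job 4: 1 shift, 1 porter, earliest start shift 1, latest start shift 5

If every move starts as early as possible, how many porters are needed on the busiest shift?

Early-start schedule: Job 1@1, Job 2@1, Job 3@1, Job 4@1.
Load per shift: shift 1: 12, shift 2: 8, shift 3: 8, shift 4: 8, shift 5: 0.
Peak is 12.

12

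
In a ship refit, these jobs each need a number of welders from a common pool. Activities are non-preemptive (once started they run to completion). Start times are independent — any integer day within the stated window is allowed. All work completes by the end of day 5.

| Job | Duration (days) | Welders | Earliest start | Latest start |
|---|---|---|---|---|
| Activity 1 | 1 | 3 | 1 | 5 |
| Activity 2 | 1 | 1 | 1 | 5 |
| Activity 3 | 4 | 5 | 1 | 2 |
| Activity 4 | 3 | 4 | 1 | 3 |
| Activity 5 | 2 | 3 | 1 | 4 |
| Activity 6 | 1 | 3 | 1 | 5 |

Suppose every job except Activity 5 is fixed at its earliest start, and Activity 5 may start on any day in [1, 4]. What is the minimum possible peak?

Activity 5@1: d1:19  d2:12  d3:9  d4:5  d5:0 → peak 19
Activity 5@2: d1:16  d2:12  d3:12  d4:5  d5:0 → peak 16
Activity 5@3: d1:16  d2:9  d3:12  d4:8  d5:0 → peak 16
Activity 5@4: d1:16  d2:9  d3:9  d4:8  d5:3 → peak 16
Best is Activity 5@2, peak 16.

16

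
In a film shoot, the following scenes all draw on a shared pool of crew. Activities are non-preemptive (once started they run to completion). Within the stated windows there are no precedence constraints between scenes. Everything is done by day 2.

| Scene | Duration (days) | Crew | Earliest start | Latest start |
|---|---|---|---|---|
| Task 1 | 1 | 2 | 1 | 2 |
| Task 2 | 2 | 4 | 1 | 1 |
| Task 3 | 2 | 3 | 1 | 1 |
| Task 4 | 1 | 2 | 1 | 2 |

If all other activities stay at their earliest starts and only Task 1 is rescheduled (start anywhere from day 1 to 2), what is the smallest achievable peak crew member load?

9

Task 1@1: d1:11  d2:7 → peak 11
Task 1@2: d1:9  d2:9 → peak 9
Best is Task 1@2, peak 9.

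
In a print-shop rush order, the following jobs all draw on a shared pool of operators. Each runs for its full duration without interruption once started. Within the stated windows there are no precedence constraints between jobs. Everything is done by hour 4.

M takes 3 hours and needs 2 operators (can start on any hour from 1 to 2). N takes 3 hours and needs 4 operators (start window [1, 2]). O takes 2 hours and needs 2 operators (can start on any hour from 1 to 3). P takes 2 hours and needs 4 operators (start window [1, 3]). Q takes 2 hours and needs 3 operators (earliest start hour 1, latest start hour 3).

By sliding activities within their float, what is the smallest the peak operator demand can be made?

Early-start (M@1, N@1, O@1, P@1, Q@1) gives peak 15: h1:15  h2:15  h3:6  h4:0.
Shift P→3.
Schedule M@1, N@1, O@1, P@3, Q@1: h1:11  h2:11  h3:10  h4:4 — peak 11.

11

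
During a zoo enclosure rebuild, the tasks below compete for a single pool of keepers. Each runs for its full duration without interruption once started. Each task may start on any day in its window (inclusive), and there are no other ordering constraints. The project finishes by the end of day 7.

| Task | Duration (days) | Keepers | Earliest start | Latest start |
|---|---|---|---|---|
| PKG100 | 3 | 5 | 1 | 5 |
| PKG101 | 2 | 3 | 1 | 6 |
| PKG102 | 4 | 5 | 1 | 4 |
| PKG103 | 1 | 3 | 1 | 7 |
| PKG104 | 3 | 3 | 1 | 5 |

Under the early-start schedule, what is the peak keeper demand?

Early-start schedule: PKG100@1, PKG101@1, PKG102@1, PKG103@1, PKG104@1.
Load per day: day 1: 19, day 2: 16, day 3: 13, day 4: 5, day 5: 0, day 6: 0, day 7: 0.
Peak is 19.

19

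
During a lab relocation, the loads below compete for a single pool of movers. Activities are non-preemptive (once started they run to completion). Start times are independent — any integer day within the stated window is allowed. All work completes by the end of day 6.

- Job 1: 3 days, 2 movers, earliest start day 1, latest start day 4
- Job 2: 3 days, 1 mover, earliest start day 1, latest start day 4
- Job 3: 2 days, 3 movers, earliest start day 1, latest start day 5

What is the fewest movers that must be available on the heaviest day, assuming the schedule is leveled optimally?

Early-start (Job 1@1, Job 2@1, Job 3@1) gives peak 6: d1:6  d2:6  d3:3  d4:0  d5:0  d6:0.
Shift Job 3→4.
Schedule Job 1@1, Job 2@1, Job 3@4: d1:3  d2:3  d3:3  d4:3  d5:3  d6:0 — peak 3.
Total mover-days = 15 over 6 days ⇒ peak ≥ ⌈15/6⌉ = 3, so 3 is optimal.

3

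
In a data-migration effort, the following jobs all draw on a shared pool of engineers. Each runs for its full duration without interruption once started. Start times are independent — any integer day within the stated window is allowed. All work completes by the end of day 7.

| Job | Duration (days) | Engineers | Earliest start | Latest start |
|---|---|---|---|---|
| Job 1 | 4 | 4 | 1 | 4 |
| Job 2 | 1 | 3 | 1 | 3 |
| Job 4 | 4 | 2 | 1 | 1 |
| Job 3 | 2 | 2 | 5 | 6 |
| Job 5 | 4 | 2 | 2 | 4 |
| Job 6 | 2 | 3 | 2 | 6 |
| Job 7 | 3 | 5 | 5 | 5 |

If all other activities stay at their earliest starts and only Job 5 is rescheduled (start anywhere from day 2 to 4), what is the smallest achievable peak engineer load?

9

Job 5@2: d1:9  d2:11  d3:11  d4:8  d5:9  d6:7  d7:5 → peak 11
Job 5@3: d1:9  d2:9  d3:11  d4:8  d5:9  d6:9  d7:5 → peak 11
Job 5@4: d1:9  d2:9  d3:9  d4:8  d5:9  d6:9  d7:7 → peak 9
Best is Job 5@4, peak 9.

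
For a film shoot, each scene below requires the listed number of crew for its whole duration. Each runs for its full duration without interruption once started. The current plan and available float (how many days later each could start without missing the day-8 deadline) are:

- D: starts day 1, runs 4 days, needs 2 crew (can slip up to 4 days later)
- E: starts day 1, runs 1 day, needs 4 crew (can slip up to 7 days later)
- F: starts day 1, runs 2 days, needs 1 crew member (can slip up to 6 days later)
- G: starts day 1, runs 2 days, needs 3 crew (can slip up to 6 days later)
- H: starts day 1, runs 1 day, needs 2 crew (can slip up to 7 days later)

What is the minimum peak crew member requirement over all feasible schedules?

4

Early-start (D@1, E@1, F@1, G@1, H@1) gives peak 12: d1:12  d2:6  d3:2  d4:2  d5:0  d6:0  d7:0  d8:0.
Shift E→5, G→6, H→3.
Schedule D@1, E@5, F@1, G@6, H@3: d1:3  d2:3  d3:4  d4:2  d5:4  d6:3  d7:3  d8:0 — peak 4.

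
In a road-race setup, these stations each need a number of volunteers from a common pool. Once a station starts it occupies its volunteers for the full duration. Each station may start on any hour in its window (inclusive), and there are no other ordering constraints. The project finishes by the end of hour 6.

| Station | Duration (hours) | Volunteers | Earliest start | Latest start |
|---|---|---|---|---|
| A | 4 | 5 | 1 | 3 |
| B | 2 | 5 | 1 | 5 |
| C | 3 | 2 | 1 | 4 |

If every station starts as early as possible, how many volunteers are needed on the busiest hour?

12

Early-start schedule: A@1, B@1, C@1.
Load per hour: hour 1: 12, hour 2: 12, hour 3: 7, hour 4: 5, hour 5: 0, hour 6: 0.
Peak is 12.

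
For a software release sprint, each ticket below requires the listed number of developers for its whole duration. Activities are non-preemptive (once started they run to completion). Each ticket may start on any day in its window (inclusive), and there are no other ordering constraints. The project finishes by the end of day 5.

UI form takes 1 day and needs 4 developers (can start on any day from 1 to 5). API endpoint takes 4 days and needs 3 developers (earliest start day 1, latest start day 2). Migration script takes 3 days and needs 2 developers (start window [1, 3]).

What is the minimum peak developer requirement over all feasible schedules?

5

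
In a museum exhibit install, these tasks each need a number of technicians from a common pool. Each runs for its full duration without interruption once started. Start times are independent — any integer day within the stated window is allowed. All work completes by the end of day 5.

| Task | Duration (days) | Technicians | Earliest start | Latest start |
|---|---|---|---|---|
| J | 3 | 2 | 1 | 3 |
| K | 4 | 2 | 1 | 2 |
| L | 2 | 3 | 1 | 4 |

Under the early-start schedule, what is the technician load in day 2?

At early start, day 2 has: J, K, L.
Demand: 2 + 2 + 3 = 7.

7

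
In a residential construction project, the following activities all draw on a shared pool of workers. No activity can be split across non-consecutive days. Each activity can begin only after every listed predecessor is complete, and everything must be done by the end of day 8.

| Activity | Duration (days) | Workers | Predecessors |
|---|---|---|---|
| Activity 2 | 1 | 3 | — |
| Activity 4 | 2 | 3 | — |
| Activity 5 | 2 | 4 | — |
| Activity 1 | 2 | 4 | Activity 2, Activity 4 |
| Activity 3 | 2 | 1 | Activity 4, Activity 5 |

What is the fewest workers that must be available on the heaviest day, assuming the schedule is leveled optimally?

4

Early-start (Activity 2@1, Activity 4@1, Activity 5@1, Activity 1@3, Activity 3@3) gives peak 10: d1:10  d2:7  d3:5  d4:5  d5:0  d6:0  d7:0  d8:0.
Shift Activity 2→5, Activity 5→3, Activity 1→7, Activity 3→5.
Schedule Activity 2@5, Activity 4@1, Activity 5@3, Activity 1@7, Activity 3@5: d1:3  d2:3  d3:4  d4:4  d5:4  d6:1  d7:4  d8:4 — peak 4.
Total worker-days = 27 over 8 days ⇒ peak ≥ ⌈27/8⌉ = 4, so 4 is optimal.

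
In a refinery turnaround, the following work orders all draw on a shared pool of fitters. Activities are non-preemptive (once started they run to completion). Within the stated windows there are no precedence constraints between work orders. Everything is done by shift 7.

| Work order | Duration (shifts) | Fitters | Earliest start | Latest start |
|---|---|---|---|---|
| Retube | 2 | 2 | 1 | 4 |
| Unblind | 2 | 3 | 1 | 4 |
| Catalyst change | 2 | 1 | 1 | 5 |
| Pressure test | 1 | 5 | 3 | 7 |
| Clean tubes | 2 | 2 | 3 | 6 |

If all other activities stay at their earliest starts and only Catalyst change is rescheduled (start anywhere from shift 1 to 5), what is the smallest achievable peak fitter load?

Catalyst change@1: s1:6  s2:6  s3:7  s4:2  s5:0  s6:0  s7:0 → peak 7
Catalyst change@2: s1:5  s2:6  s3:8  s4:2  s5:0  s6:0  s7:0 → peak 8
Catalyst change@3: s1:5  s2:5  s3:8  s4:3  s5:0  s6:0  s7:0 → peak 8
Catalyst change@4: s1:5  s2:5  s3:7  s4:3  s5:1  s6:0  s7:0 → peak 7
Catalyst change@5: s1:5  s2:5  s3:7  s4:2  s5:1  s6:1  s7:0 → peak 7
Best is Catalyst change@1, peak 7.

7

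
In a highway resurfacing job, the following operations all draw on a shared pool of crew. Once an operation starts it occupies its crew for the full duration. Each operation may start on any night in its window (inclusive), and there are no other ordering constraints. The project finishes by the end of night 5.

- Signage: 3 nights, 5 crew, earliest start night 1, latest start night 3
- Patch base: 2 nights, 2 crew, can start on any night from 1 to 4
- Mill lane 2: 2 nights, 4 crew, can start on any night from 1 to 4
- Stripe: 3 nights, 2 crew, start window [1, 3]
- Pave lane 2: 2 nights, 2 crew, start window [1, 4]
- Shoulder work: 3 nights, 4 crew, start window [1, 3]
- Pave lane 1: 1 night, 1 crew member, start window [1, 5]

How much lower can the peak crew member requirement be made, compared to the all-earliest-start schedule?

Early-start peak: n1:20  n2:19  n3:11  n4:0  n5:0 ⇒ 20.
Leveled (Signage@1, Patch base@1, Mill lane 2@1, Stripe@3, Pave lane 2@4, Shoulder work@3, Pave lane 1@4): n1:11  n2:11  n3:11  n4:9  n5:8 ⇒ 11.
Reduction 20 − 11 = 9.

9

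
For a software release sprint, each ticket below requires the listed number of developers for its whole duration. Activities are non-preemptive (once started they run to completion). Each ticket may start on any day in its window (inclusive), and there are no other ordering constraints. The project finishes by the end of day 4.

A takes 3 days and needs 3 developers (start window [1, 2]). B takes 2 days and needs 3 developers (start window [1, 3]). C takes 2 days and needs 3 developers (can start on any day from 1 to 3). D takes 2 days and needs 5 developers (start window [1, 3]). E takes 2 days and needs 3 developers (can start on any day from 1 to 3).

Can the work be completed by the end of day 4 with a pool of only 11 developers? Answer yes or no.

Schedule A@1, B@1, C@1, D@3, E@3: d1:9  d2:9  d3:11  d4:8 — peak 11 ≤ 11.

yes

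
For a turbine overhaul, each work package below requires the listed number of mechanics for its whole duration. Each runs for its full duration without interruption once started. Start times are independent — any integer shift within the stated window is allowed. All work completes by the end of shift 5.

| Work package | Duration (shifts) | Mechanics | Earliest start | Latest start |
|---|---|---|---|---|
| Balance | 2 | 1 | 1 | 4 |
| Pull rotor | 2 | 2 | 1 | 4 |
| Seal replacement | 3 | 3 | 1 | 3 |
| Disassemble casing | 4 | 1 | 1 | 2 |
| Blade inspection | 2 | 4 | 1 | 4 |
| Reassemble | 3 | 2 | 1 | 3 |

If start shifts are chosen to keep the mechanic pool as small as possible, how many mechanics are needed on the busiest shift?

7

Early-start (Balance@1, Pull rotor@1, Seal replacement@1, Disassemble casing@1, Blade inspection@1, Reassemble@1) gives peak 13: s1:13  s2:13  s3:6  s4:1  s5:0.
Shift Blade inspection→4, Reassemble→3.
Schedule Balance@1, Pull rotor@1, Seal replacement@1, Disassemble casing@1, Blade inspection@4, Reassemble@3: s1:7  s2:7  s3:6  s4:7  s5:6 — peak 7.
Total mechanic-shifts = 33 over 5 shifts ⇒ peak ≥ ⌈33/5⌉ = 7, so 7 is optimal.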